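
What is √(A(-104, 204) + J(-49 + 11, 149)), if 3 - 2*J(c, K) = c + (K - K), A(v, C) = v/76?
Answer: √27626/38 ≈ 4.3740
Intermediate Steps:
A(v, C) = v/76 (A(v, C) = v*(1/76) = v/76)
J(c, K) = 3/2 - c/2 (J(c, K) = 3/2 - (c + (K - K))/2 = 3/2 - (c + 0)/2 = 3/2 - c/2)
√(A(-104, 204) + J(-49 + 11, 149)) = √((1/76)*(-104) + (3/2 - (-49 + 11)/2)) = √(-26/19 + (3/2 - ½*(-38))) = √(-26/19 + (3/2 + 19)) = √(-26/19 + 41/2) = √(727/38) = √27626/38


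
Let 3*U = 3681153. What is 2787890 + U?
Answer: 4014941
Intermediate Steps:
U = 1227051 (U = (1/3)*3681153 = 1227051)
2787890 + U = 2787890 + 1227051 = 4014941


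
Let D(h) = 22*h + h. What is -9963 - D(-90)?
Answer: -7893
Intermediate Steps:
D(h) = 23*h
-9963 - D(-90) = -9963 - 23*(-90) = -9963 - 1*(-2070) = -9963 + 2070 = -7893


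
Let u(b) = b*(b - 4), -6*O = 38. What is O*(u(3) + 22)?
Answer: -361/3 ≈ -120.33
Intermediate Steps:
O = -19/3 (O = -⅙*38 = -19/3 ≈ -6.3333)
u(b) = b*(-4 + b)
O*(u(3) + 22) = -19*(3*(-4 + 3) + 22)/3 = -19*(3*(-1) + 22)/3 = -19*(-3 + 22)/3 = -19/3*19 = -361/3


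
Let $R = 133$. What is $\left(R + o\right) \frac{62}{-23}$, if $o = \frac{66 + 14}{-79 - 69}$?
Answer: $- \frac{303862}{851} \approx -357.06$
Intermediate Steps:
$o = - \frac{20}{37}$ ($o = \frac{80}{-148} = 80 \left(- \frac{1}{148}\right) = - \frac{20}{37} \approx -0.54054$)
$\left(R + o\right) \frac{62}{-23} = \left(133 - \frac{20}{37}\right) \frac{62}{-23} = \frac{4901 \cdot 62 \left(- \frac{1}{23}\right)}{37} = \frac{4901}{37} \left(- \frac{62}{23}\right) = - \frac{303862}{851}$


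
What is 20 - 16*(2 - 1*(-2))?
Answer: -44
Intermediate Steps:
20 - 16*(2 - 1*(-2)) = 20 - 16*(2 + 2) = 20 - 16*4 = 20 - 64 = -44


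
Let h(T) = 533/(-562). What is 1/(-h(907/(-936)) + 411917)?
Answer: 562/231497887 ≈ 2.4277e-6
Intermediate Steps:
h(T) = -533/562 (h(T) = 533*(-1/562) = -533/562)
1/(-h(907/(-936)) + 411917) = 1/(-1*(-533/562) + 411917) = 1/(533/562 + 411917) = 1/(231497887/562) = 562/231497887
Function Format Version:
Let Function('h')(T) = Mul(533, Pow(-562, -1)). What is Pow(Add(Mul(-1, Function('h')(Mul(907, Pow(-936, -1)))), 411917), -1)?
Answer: Rational(562, 231497887) ≈ 2.4277e-6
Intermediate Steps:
Function('h')(T) = Rational(-533, 562) (Function('h')(T) = Mul(533, Rational(-1, 562)) = Rational(-533, 562))
Pow(Add(Mul(-1, Function('h')(Mul(907, Pow(-936, -1)))), 411917), -1) = Pow(Add(Mul(-1, Rational(-533, 562)), 411917), -1) = Pow(Add(Rational(533, 562), 411917), -1) = Pow(Rational(231497887, 562), -1) = Rational(562, 231497887)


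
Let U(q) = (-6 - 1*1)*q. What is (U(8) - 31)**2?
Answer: 7569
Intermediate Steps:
U(q) = -7*q (U(q) = (-6 - 1)*q = -7*q)
(U(8) - 31)**2 = (-7*8 - 31)**2 = (-56 - 31)**2 = (-87)**2 = 7569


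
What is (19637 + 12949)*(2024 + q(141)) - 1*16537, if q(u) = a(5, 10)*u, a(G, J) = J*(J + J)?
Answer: 984862727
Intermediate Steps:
a(G, J) = 2*J² (a(G, J) = J*(2*J) = 2*J²)
q(u) = 200*u (q(u) = (2*10²)*u = (2*100)*u = 200*u)
(19637 + 12949)*(2024 + q(141)) - 1*16537 = (19637 + 12949)*(2024 + 200*141) - 1*16537 = 32586*(2024 + 28200) - 16537 = 32586*30224 - 16537 = 984879264 - 16537 = 984862727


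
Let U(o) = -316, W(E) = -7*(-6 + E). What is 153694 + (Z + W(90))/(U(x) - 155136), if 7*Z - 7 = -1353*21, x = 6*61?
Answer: 11946022167/77726 ≈ 1.5369e+5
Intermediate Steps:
x = 366
Z = -4058 (Z = 1 + (-1353*21)/7 = 1 + (⅐)*(-28413) = 1 - 4059 = -4058)
W(E) = 42 - 7*E
153694 + (Z + W(90))/(U(x) - 155136) = 153694 + (-4058 + (42 - 7*90))/(-316 - 155136) = 153694 + (-4058 + (42 - 630))/(-155452) = 153694 + (-4058 - 588)*(-1/155452) = 153694 - 4646*(-1/155452) = 153694 + 2323/77726 = 11946022167/77726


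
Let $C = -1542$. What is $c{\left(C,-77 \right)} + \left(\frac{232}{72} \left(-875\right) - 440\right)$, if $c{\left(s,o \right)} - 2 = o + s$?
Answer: $- \frac{43888}{9} \approx -4876.4$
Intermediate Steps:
$c{\left(s,o \right)} = 2 + o + s$ ($c{\left(s,o \right)} = 2 + \left(o + s\right) = 2 + o + s$)
$c{\left(C,-77 \right)} + \left(\frac{232}{72} \left(-875\right) - 440\right) = \left(2 - 77 - 1542\right) + \left(\frac{232}{72} \left(-875\right) - 440\right) = -1617 + \left(232 \cdot \frac{1}{72} \left(-875\right) - 440\right) = -1617 + \left(\frac{29}{9} \left(-875\right) - 440\right) = -1617 - \frac{29335}{9} = - \frac{43888}{9}$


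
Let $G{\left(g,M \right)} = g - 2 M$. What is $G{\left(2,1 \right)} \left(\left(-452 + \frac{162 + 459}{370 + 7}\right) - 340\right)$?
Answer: $0$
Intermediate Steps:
$G{\left(2,1 \right)} \left(\left(-452 + \frac{162 + 459}{370 + 7}\right) - 340\right) = \left(2 - 2\right) \left(\left(-452 + \frac{162 + 459}{370 + 7}\right) - 340\right) = \left(2 - 2\right) \left(\left(-452 + \frac{621}{377}\right) - 340\right) = 0 \left(\left(-452 + 621 \cdot \frac{1}{377}\right) - 340\right) = 0 \left(\left(-452 + \frac{621}{377}\right) - 340\right) = 0 \left(- \frac{169783}{377} - 340\right) = 0 \left(- \frac{297963}{377}\right) = 0$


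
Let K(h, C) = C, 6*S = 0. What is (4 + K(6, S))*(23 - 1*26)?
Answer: -12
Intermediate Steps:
S = 0 (S = (⅙)*0 = 0)
(4 + K(6, S))*(23 - 1*26) = (4 + 0)*(23 - 1*26) = 4*(23 - 26) = 4*(-3) = -12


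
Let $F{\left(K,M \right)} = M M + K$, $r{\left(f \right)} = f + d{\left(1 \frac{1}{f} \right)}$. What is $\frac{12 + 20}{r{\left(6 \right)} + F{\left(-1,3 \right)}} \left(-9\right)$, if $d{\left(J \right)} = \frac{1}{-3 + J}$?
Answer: $- \frac{612}{29} \approx -21.103$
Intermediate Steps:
$r{\left(f \right)} = f + \frac{1}{-3 + \frac{1}{f}}$ ($r{\left(f \right)} = f + \frac{1}{-3 + 1 \frac{1}{f}} = f + \frac{1}{-3 + \frac{1}{f}}$)
$F{\left(K,M \right)} = K + M^{2}$ ($F{\left(K,M \right)} = M^{2} + K = K + M^{2}$)
$\frac{12 + 20}{r{\left(6 \right)} + F{\left(-1,3 \right)}} \left(-9\right) = \frac{12 + 20}{\frac{6 \left(-2 + 3 \cdot 6\right)}{-1 + 3 \cdot 6} - \left(1 - 3^{2}\right)} \left(-9\right) = \frac{32}{\frac{6 \left(-2 + 18\right)}{-1 + 18} + \left(-1 + 9\right)} \left(-9\right) = \frac{32}{6 \cdot \frac{1}{17} \cdot 16 + 8} \left(-9\right) = \frac{32}{\frac{96}{17} + 8} \left(-9\right) = \frac{32}{\frac{232}{17}} \left(-9\right) = 32 \cdot \frac{17}{232} \left(-9\right) = \frac{68}{29} \left(-9\right) = - \frac{612}{29}$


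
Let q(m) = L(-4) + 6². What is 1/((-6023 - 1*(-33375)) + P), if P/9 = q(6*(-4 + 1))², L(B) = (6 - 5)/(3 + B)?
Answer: 1/38377 ≈ 2.6057e-5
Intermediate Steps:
L(B) = 1/(3 + B)
q(m) = 35 (q(m) = 1/(3 - 4) + 6² = 1/(-1) + 36 = -1 + 36 = 35)
P = 11025 (P = 9*35² = 9*1225 = 11025)
1/((-6023 - 1*(-33375)) + P) = 1/((-6023 - 1*(-33375)) + 11025) = 1/((-6023 + 33375) + 11025) = 1/(27352 + 11025) = 1/38377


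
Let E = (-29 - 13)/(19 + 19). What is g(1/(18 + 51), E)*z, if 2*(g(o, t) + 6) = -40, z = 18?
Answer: -468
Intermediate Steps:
E = -21/19 (E = -42/38 = -42*1/38 = -21/19 ≈ -1.1053)
g(o, t) = -26 (g(o, t) = -6 + (½)*(-40) = -6 - 20 = -26)
g(1/(18 + 51), E)*z = -26*18 = -468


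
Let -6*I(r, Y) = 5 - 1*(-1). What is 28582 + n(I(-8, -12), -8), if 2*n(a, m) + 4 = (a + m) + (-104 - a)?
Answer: 28524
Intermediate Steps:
I(r, Y) = -1 (I(r, Y) = -(5 - 1*(-1))/6 = -(5 + 1)/6 = -1/6*6 = -1)
n(a, m) = -54 + m/2 (n(a, m) = -2 + ((a + m) + (-104 - a))/2 = -2 + (-104 + m)/2 = -2 + (-52 + m/2) = -54 + m/2)
28582 + n(I(-8, -12), -8) = 28582 + (-54 + (1/2)*(-8)) = 28582 + (-54 - 4) = 28582 - 58 = 28524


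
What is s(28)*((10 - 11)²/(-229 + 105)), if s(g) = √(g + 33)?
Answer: -√61/124 ≈ -0.062986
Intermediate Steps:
s(g) = √(33 + g)
s(28)*((10 - 11)²/(-229 + 105)) = √(33 + 28)*((10 - 11)²/(-229 + 105)) = √61*((-1)²/(-124)) = √61*(1*(-1/124)) = √61*(-1/124) = -√61/124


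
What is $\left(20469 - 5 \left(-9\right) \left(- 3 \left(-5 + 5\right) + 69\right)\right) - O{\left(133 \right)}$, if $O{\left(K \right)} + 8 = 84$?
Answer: $23498$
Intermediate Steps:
$O{\left(K \right)} = 76$ ($O{\left(K \right)} = -8 + 84 = 76$)
$\left(20469 - 5 \left(-9\right) \left(- 3 \left(-5 + 5\right) + 69\right)\right) - O{\left(133 \right)} = \left(20469 - 5 \left(-9\right) \left(- 3 \left(-5 + 5\right) + 69\right)\right) - 76 = \left(20469 - - 45 \left(\left(-3\right) 0 + 69\right)\right) - 76 = \left(20469 - - 45 \left(0 + 69\right)\right) - 76 = \left(20469 - \left(-45\right) 69\right) - 76 = \left(20469 - -3105\right) - 76 = \left(20469 + 3105\right) - 76 = 23574 - 76 = 23498$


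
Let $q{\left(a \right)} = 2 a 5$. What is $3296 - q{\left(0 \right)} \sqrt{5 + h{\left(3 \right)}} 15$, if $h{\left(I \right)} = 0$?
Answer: $3296$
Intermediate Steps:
$q{\left(a \right)} = 10 a$
$3296 - q{\left(0 \right)} \sqrt{5 + h{\left(3 \right)}} 15 = 3296 - 10 \cdot 0 \sqrt{5 + 0} \cdot 15 = 3296 - 0 \sqrt{5} \cdot 15 = 3296 - 0 \cdot 15 = 3296 - 0 = 3296 + 0 = 3296$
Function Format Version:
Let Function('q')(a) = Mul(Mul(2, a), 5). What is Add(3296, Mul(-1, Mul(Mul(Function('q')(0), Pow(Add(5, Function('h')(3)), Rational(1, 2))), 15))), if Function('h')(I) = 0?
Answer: 3296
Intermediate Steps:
Function('q')(a) = Mul(10, a)
Add(3296, Mul(-1, Mul(Mul(Function('q')(0), Pow(Add(5, Function('h')(3)), Rational(1, 2))), 15))) = Add(3296, Mul(-1, Mul(Mul(Mul(10, 0), Pow(Add(5, 0), Rational(1, 2))), 15))) = Add(3296, Mul(-1, Mul(Mul(0, Pow(5, Rational(1, 2))), 15))) = Add(3296, Mul(-1, Mul(0, 15))) = Add(3296, Mul(-1, 0)) = Add(3296, 0) = 3296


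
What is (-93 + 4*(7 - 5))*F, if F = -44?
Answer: 3740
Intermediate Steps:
(-93 + 4*(7 - 5))*F = (-93 + 4*(7 - 5))*(-44) = (-93 + 4*2)*(-44) = (-93 + 8)*(-44) = -85*(-44) = 3740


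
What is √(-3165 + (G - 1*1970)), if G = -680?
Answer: I*√5815 ≈ 76.256*I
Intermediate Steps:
√(-3165 + (G - 1*1970)) = √(-3165 + (-680 - 1*1970)) = √(-3165 + (-680 - 1970)) = √(-3165 - 2650) = √(-5815) = I*√5815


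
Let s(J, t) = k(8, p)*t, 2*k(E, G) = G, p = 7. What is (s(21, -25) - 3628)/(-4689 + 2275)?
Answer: 7431/4828 ≈ 1.5391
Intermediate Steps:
k(E, G) = G/2
s(J, t) = 7*t/2 (s(J, t) = ((½)*7)*t = 7*t/2)
(s(21, -25) - 3628)/(-4689 + 2275) = ((7/2)*(-25) - 3628)/(-4689 + 2275) = (-175/2 - 3628)/(-2414) = -7431/2*(-1/2414) = 7431/4828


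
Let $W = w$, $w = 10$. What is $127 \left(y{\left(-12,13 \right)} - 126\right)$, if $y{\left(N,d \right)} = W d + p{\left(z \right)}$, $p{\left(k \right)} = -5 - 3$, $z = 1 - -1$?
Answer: $-508$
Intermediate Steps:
$z = 2$ ($z = 1 + 1 = 2$)
$p{\left(k \right)} = -8$ ($p{\left(k \right)} = -5 - 3 = -8$)
$W = 10$
$y{\left(N,d \right)} = -8 + 10 d$ ($y{\left(N,d \right)} = 10 d - 8 = -8 + 10 d$)
$127 \left(y{\left(-12,13 \right)} - 126\right) = 127 \left(\left(-8 + 10 \cdot 13\right) - 126\right) = 127 \left(\left(-8 + 130\right) - 126\right) = 127 \left(122 - 126\right) = 127 \left(-4\right) = -508$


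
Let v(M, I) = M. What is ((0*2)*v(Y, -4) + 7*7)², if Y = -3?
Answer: 2401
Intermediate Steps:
((0*2)*v(Y, -4) + 7*7)² = ((0*2)*(-3) + 7*7)² = (0*(-3) + 49)² = (0 + 49)² = 49² = 2401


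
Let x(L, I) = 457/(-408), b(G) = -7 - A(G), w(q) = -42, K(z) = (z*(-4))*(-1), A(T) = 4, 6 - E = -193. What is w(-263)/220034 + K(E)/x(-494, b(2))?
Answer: -35730010653/50277769 ≈ -710.65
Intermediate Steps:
E = 199 (E = 6 - 1*(-193) = 6 + 193 = 199)
K(z) = 4*z (K(z) = -4*z*(-1) = 4*z)
b(G) = -11 (b(G) = -7 - 1*4 = -7 - 4 = -11)
x(L, I) = -457/408 (x(L, I) = 457*(-1/408) = -457/408)
w(-263)/220034 + K(E)/x(-494, b(2)) = -42/220034 + (4*199)/(-457/408) = -42*1/220034 + 796*(-408/457) = -21/110017 - 324768/457 = -35730010653/50277769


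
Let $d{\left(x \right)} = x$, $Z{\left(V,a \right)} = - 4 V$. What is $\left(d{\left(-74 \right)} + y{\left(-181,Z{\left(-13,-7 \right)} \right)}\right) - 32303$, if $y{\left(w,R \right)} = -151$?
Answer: $-32528$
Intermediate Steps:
$\left(d{\left(-74 \right)} + y{\left(-181,Z{\left(-13,-7 \right)} \right)}\right) - 32303 = \left(-74 - 151\right) - 32303 = -225 - 32303 = -32528$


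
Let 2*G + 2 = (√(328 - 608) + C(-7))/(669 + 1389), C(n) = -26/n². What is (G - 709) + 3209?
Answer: 252004145/100842 + I*√70/2058 ≈ 2499.0 + 0.0040654*I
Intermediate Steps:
C(n) = -26/n²
G = -100855/100842 + I*√70/2058 (G = -1 + ((√(328 - 608) - 26/(-7)²)/(669 + 1389))/2 = -1 + ((√(-280) - 26*1/49)/2058)/2 = -1 + ((2*I*√70 - 26/49)*(1/2058))/2 = -1 + ((-26/49 + 2*I*√70)*(1/2058))/2 = -1 + (-13/50421 + I*√70/1029)/2 = -1 + (-13/100842 + I*√70/2058) = -100855/100842 + I*√70/2058 ≈ -1.0001 + 0.0040654*I)
(G - 709) + 3209 = ((-100855/100842 + I*√70/2058) - 709) + 3209 = (-71597833/100842 + I*√70/2058) + 3209 = 252004145/100842 + I*√70/2058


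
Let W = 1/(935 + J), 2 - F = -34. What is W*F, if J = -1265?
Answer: -6/55 ≈ -0.10909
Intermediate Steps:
F = 36 (F = 2 - 1*(-34) = 2 + 34 = 36)
W = -1/330 (W = 1/(935 - 1265) = 1/(-330) = -1/330 ≈ -0.0030303)
W*F = -1/330*36 = -6/55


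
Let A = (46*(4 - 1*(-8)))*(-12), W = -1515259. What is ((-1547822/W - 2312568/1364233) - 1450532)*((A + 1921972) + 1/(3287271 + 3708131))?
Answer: -20087843324986821635147352713715/7230329744318733247 ≈ -2.7783e+12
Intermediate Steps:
A = -6624 (A = (46*(4 + 8))*(-12) = (46*12)*(-12) = 552*(-12) = -6624)
((-1547822/W - 2312568/1364233) - 1450532)*((A + 1921972) + 1/(3287271 + 3708131)) = ((-1547822/(-1515259) - 2312568/1364233) - 1450532)*((-6624 + 1921972) + 1/(3287271 + 3708131)) = ((-1547822*(-1/1515259) - 2312568*1/1364233) - 1450532)*(1915348 + 1/6995402) = ((1547822/1515259 - 2312568/1364233) - 1450532)*(1915348 + 1/6995402) = (-1392549624586/2067166331347 - 1450532)*(13398629229897/6995402) = -2998492305491051190/2067166331347*13398629229897/6995402 = -20087843324986821635147352713715/7230329744318733247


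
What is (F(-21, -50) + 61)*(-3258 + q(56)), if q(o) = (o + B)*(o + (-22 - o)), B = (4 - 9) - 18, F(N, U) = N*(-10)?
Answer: -1079664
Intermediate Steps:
F(N, U) = -10*N
B = -23 (B = -5 - 18 = -23)
q(o) = 506 - 22*o (q(o) = (o - 23)*(o + (-22 - o)) = (-23 + o)*(-22) = 506 - 22*o)
(F(-21, -50) + 61)*(-3258 + q(56)) = (-10*(-21) + 61)*(-3258 + (506 - 22*56)) = (210 + 61)*(-3258 + (506 - 1232)) = 271*(-3258 - 726) = 271*(-3984) = -1079664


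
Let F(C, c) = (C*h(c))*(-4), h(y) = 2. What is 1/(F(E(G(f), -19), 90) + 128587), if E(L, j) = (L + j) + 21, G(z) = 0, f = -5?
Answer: 1/128571 ≈ 7.7778e-6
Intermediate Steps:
E(L, j) = 21 + L + j
F(C, c) = -8*C (F(C, c) = (C*2)*(-4) = (2*C)*(-4) = -8*C)
1/(F(E(G(f), -19), 90) + 128587) = 1/(-8*(21 + 0 - 19) + 128587) = 1/(-8*2 + 128587) = 1/(-16 + 128587) = 1/128571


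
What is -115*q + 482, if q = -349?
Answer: 40617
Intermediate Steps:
-115*q + 482 = -115*(-349) + 482 = 40135 + 482 = 40617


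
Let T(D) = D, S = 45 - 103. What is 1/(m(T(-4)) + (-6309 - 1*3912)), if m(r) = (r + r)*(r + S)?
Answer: -1/9725 ≈ -0.00010283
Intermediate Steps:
S = -58
m(r) = 2*r*(-58 + r) (m(r) = (r + r)*(r - 58) = (2*r)*(-58 + r) = 2*r*(-58 + r))
1/(m(T(-4)) + (-6309 - 1*3912)) = 1/(2*(-4)*(-58 - 4) + (-6309 - 1*3912)) = 1/(2*(-4)*(-62) + (-6309 - 3912)) = 1/(496 - 10221) = 1/(-9725) = -1/9725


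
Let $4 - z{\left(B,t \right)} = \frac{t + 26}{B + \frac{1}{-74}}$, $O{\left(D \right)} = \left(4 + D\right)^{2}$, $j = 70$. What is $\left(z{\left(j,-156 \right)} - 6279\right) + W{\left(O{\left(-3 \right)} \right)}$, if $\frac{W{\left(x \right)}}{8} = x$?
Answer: $- \frac{32447173}{5179} \approx -6265.1$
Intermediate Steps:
$W{\left(x \right)} = 8 x$
$z{\left(B,t \right)} = 4 - \frac{26 + t}{- \frac{1}{74} + B}$ ($z{\left(B,t \right)} = 4 - \frac{t + 26}{B + \frac{1}{-74}} = 4 - \frac{26 + t}{B - \frac{1}{74}} = 4 - \frac{26 + t}{- \frac{1}{74} + B}$)
$\left(z{\left(j,-156 \right)} - 6279\right) + W{\left(O{\left(-3 \right)} \right)} = \left(\frac{2 \left(-964 - -5772 + 148 \cdot 70\right)}{-1 + 74 \cdot 70} - 6279\right) + 8 \left(4 - 3\right)^{2} = \left(\frac{2 \left(-964 + 5772 + 10360\right)}{-1 + 5180} - 6279\right) + 8 \cdot 1^{2} = \left(2 \cdot \frac{1}{5179} \cdot 15168 - 6279\right) + 8 \cdot 1 = \left(2 \cdot \frac{1}{5179} \cdot 15168 - 6279\right) + 8 = \left(\frac{30336}{5179} - 6279\right) + 8 = - \frac{32488605}{5179} + 8 = - \frac{32447173}{5179}$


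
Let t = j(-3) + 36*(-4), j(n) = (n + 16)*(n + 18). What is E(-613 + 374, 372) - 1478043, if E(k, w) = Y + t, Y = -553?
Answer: -1478545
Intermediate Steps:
j(n) = (16 + n)*(18 + n)
t = 51 (t = (288 + (-3)² + 34*(-3)) + 36*(-4) = (288 + 9 - 102) - 144 = 195 - 144 = 51)
E(k, w) = -502 (E(k, w) = -553 + 51 = -502)
E(-613 + 374, 372) - 1478043 = -502 - 1478043 = -1478545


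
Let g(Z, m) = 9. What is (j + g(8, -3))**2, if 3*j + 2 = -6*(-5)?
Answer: 3025/9 ≈ 336.11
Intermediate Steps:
j = 28/3 (j = -2/3 + (-6*(-5))/3 = -2/3 + (1/3)*30 = -2/3 + 10 = 28/3 ≈ 9.3333)
(j + g(8, -3))**2 = (28/3 + 9)**2 = (55/3)**2 = 3025/9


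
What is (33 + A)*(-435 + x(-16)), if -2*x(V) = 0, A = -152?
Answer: 51765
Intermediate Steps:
x(V) = 0 (x(V) = -1/2*0 = 0)
(33 + A)*(-435 + x(-16)) = (33 - 152)*(-435 + 0) = -119*(-435) = 51765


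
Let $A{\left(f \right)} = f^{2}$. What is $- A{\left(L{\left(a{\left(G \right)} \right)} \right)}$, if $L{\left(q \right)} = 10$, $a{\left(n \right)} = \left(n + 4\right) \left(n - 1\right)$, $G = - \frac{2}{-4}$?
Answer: $-100$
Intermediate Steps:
$G = \frac{1}{2}$ ($G = \left(-2\right) \left(- \frac{1}{4}\right) = \frac{1}{2} \approx 0.5$)
$a{\left(n \right)} = \left(-1 + n\right) \left(4 + n\right)$ ($a{\left(n \right)} = \left(4 + n\right) \left(-1 + n\right) = \left(-1 + n\right) \left(4 + n\right)$)
$- A{\left(L{\left(a{\left(G \right)} \right)} \right)} = - 10^{2} = \left(-1\right) 100 = -100$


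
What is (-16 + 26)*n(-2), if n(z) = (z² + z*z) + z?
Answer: 60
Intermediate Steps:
n(z) = z + 2*z² (n(z) = (z² + z²) + z = 2*z² + z = z + 2*z²)
(-16 + 26)*n(-2) = (-16 + 26)*(-2*(1 + 2*(-2))) = 10*(-2*(1 - 4)) = 10*(-2*(-3)) = 10*6 = 60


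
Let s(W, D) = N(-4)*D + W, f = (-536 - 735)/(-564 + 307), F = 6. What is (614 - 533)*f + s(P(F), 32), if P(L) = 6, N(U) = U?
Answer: 71597/257 ≈ 278.59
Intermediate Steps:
f = 1271/257 (f = -1271/(-257) = -1271*(-1/257) = 1271/257 ≈ 4.9455)
s(W, D) = W - 4*D (s(W, D) = -4*D + W = W - 4*D)
(614 - 533)*f + s(P(F), 32) = (614 - 533)*(1271/257) + (6 - 4*32) = 81*(1271/257) + (6 - 128) = 102951/257 - 122 = 71597/257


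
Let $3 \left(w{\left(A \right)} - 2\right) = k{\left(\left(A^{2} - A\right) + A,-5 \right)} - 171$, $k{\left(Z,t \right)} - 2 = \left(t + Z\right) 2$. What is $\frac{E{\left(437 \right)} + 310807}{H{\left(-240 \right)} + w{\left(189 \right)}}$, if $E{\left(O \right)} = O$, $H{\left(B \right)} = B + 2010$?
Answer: $\frac{933732}{76579} \approx 12.193$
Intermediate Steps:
$H{\left(B \right)} = 2010 + B$
$k{\left(Z,t \right)} = 2 + 2 Z + 2 t$ ($k{\left(Z,t \right)} = 2 + \left(t + Z\right) 2 = 2 + \left(Z + t\right) 2 = 2 + \left(2 Z + 2 t\right) = 2 + 2 Z + 2 t$)
$w{\left(A \right)} = - \frac{173}{3} + \frac{2 A^{2}}{3}$ ($w{\left(A \right)} = 2 + \frac{\left(2 + 2 \left(\left(A^{2} - A\right) + A\right) + 2 \left(-5\right)\right) - 171}{3} = 2 + \frac{\left(2 + 2 A^{2} - 10\right) - 171}{3} = 2 + \frac{\left(-8 + 2 A^{2}\right) - 171}{3} = 2 + \frac{-179 + 2 A^{2}}{3} = 2 + \left(- \frac{179}{3} + \frac{2 A^{2}}{3}\right) = - \frac{173}{3} + \frac{2 A^{2}}{3}$)
$\frac{E{\left(437 \right)} + 310807}{H{\left(-240 \right)} + w{\left(189 \right)}} = \frac{437 + 310807}{\left(2010 - 240\right) - \left(\frac{173}{3} - \frac{2 \cdot 189^{2}}{3}\right)} = \frac{311244}{1770 + \left(- \frac{173}{3} + \frac{2}{3} \cdot 35721\right)} = \frac{311244}{1770 + \left(- \frac{173}{3} + 23814\right)} = \frac{311244}{1770 + \frac{71269}{3}} = \frac{311244}{\frac{76579}{3}} = 311244 \cdot \frac{3}{76579} = \frac{933732}{76579}$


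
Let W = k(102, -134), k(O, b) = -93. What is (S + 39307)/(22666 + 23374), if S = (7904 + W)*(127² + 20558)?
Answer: 35825183/5755 ≈ 6225.1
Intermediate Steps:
W = -93
S = 286562157 (S = (7904 - 93)*(127² + 20558) = 7811*(16129 + 20558) = 7811*36687 = 286562157)
(S + 39307)/(22666 + 23374) = (286562157 + 39307)/(22666 + 23374) = 286601464/46040 = 286601464*(1/46040) = 35825183/5755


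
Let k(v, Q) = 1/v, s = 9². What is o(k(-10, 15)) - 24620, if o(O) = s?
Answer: -24539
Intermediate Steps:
s = 81
o(O) = 81
o(k(-10, 15)) - 24620 = 81 - 24620 = -24539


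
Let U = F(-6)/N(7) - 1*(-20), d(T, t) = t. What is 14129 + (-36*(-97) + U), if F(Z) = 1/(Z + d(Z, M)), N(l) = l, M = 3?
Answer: 370460/21 ≈ 17641.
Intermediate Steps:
F(Z) = 1/(3 + Z) (F(Z) = 1/(Z + 3) = 1/(3 + Z))
U = 419/21 (U = 1/((3 - 6)*7) - 1*(-20) = (⅐)/(-3) + 20 = -⅓*⅐ + 20 = -1/21 + 20 = 419/21 ≈ 19.952)
14129 + (-36*(-97) + U) = 14129 + (-36*(-97) + 419/21) = 14129 + (3492 + 419/21) = 14129 + 73751/21 = 370460/21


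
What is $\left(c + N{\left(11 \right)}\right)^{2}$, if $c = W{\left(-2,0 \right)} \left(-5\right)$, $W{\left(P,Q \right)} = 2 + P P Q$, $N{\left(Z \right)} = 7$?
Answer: $9$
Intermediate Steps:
$W{\left(P,Q \right)} = 2 + Q P^{2}$
$c = -10$ ($c = \left(2 + 0 \left(-2\right)^{2}\right) \left(-5\right) = \left(2 + 0 \cdot 4\right) \left(-5\right) = \left(2 + 0\right) \left(-5\right) = 2 \left(-5\right) = -10$)
$\left(c + N{\left(11 \right)}\right)^{2} = \left(-10 + 7\right)^{2} = \left(-3\right)^{2} = 9$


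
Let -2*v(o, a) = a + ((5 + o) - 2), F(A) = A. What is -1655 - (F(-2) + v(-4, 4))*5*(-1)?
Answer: -3345/2 ≈ -1672.5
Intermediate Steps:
v(o, a) = -3/2 - a/2 - o/2 (v(o, a) = -(a + ((5 + o) - 2))/2 = -(a + (3 + o))/2 = -(3 + a + o)/2 = -3/2 - a/2 - o/2)
-1655 - (F(-2) + v(-4, 4))*5*(-1) = -1655 - (-2 + (-3/2 - ½*4 - ½*(-4)))*5*(-1) = -1655 - (-2 + (-3/2 - 2 + 2))*(-5) = -1655 - (-2 - 3/2)*(-5) = -1655 - (-7)*(-5)/2 = -1655 - 1*35/2 = -1655 - 35/2 = -3345/2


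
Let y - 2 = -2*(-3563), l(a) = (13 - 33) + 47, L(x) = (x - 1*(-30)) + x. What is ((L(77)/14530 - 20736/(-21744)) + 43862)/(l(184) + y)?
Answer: 16039443994/2616380775 ≈ 6.1304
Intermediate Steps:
L(x) = 30 + 2*x (L(x) = (x + 30) + x = (30 + x) + x = 30 + 2*x)
l(a) = 27 (l(a) = -20 + 47 = 27)
y = 7128 (y = 2 - 2*(-3563) = 2 + 7126 = 7128)
((L(77)/14530 - 20736/(-21744)) + 43862)/(l(184) + y) = (((30 + 2*77)/14530 - 20736/(-21744)) + 43862)/(27 + 7128) = (((30 + 154)*(1/14530) - 20736*(-1/21744)) + 43862)/7155 = ((184*(1/14530) + 144/151) + 43862)*(1/7155) = ((92/7265 + 144/151) + 43862)*(1/7155) = (1060052/1097015 + 43862)*(1/7155) = (48118331982/1097015)*(1/7155) = 16039443994/2616380775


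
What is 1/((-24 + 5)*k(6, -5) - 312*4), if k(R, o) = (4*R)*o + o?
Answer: 1/1127 ≈ 0.00088731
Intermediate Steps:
k(R, o) = o + 4*R*o (k(R, o) = 4*R*o + o = o + 4*R*o)
1/((-24 + 5)*k(6, -5) - 312*4) = 1/((-24 + 5)*(-5*(1 + 4*6)) - 312*4) = 1/(-(-95)*(1 + 24) - 1248) = 1/(-(-95)*25 - 1248) = 1/(-19*(-125) - 1248) = 1/(2375 - 1248) = 1/1127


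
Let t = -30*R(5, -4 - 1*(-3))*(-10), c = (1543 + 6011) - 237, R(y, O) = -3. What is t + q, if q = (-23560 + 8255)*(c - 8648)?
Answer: 20370055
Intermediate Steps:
c = 7317 (c = 7554 - 237 = 7317)
q = 20370955 (q = (-23560 + 8255)*(7317 - 8648) = -15305*(-1331) = 20370955)
t = -900 (t = -30*(-3)*(-10) = 90*(-10) = -900)
t + q = -900 + 20370955 = 20370055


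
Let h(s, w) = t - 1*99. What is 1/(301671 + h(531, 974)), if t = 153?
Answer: 1/301725 ≈ 3.3143e-6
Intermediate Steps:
h(s, w) = 54 (h(s, w) = 153 - 1*99 = 153 - 99 = 54)
1/(301671 + h(531, 974)) = 1/(301671 + 54) = 1/301725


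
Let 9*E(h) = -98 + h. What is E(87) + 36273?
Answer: 326446/9 ≈ 36272.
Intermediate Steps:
E(h) = -98/9 + h/9 (E(h) = (-98 + h)/9 = -98/9 + h/9)
E(87) + 36273 = (-98/9 + (⅑)*87) + 36273 = (-98/9 + 29/3) + 36273 = -11/9 + 36273 = 326446/9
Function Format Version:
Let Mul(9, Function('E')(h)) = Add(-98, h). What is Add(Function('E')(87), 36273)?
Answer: Rational(326446, 9) ≈ 36272.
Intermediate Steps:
Function('E')(h) = Add(Rational(-98, 9), Mul(Rational(1, 9), h)) (Function('E')(h) = Mul(Rational(1, 9), Add(-98, h)) = Add(Rational(-98, 9), Mul(Rational(1, 9), h)))
Add(Function('E')(87), 36273) = Add(Add(Rational(-98, 9), Mul(Rational(1, 9), 87)), 36273) = Add(Add(Rational(-98, 9), Rational(29, 3)), 36273) = Add(Rational(-11, 9), 36273) = Rational(326446, 9)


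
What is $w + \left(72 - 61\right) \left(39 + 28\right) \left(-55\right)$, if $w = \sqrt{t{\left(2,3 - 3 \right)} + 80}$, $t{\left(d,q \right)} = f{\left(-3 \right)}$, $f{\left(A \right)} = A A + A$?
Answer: $-40535 + \sqrt{86} \approx -40526.0$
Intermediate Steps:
$f{\left(A \right)} = A + A^{2}$ ($f{\left(A \right)} = A^{2} + A = A + A^{2}$)
$t{\left(d,q \right)} = 6$ ($t{\left(d,q \right)} = - 3 \left(1 - 3\right) = \left(-3\right) \left(-2\right) = 6$)
$w = \sqrt{86}$ ($w = \sqrt{6 + 80} = \sqrt{86} \approx 9.2736$)
$w + \left(72 - 61\right) \left(39 + 28\right) \left(-55\right) = \sqrt{86} + \left(72 - 61\right) \left(39 + 28\right) \left(-55\right) = \sqrt{86} + 11 \cdot 67 \left(-55\right) = \sqrt{86} + 737 \left(-55\right) = \sqrt{86} - 40535 = -40535 + \sqrt{86}$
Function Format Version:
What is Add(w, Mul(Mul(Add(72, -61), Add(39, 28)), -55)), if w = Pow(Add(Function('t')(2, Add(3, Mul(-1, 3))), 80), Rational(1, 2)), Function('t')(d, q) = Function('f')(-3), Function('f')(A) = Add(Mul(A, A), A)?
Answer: Add(-40535, Pow(86, Rational(1, 2))) ≈ -40526.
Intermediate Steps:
Function('f')(A) = Add(A, Pow(A, 2)) (Function('f')(A) = Add(Pow(A, 2), A) = Add(A, Pow(A, 2)))
Function('t')(d, q) = 6 (Function('t')(d, q) = Mul(-3, Add(1, -3)) = Mul(-3, -2) = 6)
w = Pow(86, Rational(1, 2)) (w = Pow(Add(6, 80), Rational(1, 2)) = Pow(86, Rational(1, 2)) ≈ 9.2736)
Add(w, Mul(Mul(Add(72, -61), Add(39, 28)), -55)) = Add(Pow(86, Rational(1, 2)), Mul(Mul(Add(72, -61), Add(39, 28)), -55)) = Add(Pow(86, Rational(1, 2)), Mul(Mul(11, 67), -55)) = Add(Pow(86, Rational(1, 2)), Mul(737, -55)) = Add(Pow(86, Rational(1, 2)), -40535) = Add(-40535, Pow(86, Rational(1, 2)))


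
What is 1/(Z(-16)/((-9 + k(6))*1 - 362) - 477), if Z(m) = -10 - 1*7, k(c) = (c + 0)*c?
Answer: -335/159778 ≈ -0.0020967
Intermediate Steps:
k(c) = c**2 (k(c) = c*c = c**2)
Z(m) = -17 (Z(m) = -10 - 7 = -17)
1/(Z(-16)/((-9 + k(6))*1 - 362) - 477) = 1/(-17/((-9 + 6**2)*1 - 362) - 477) = 1/(-17/((-9 + 36)*1 - 362) - 477) = 1/(-17/(27*1 - 362) - 477) = 1/(-17/(27 - 362) - 477) = 1/(-17/(-335) - 477) = 1/(-1/335*(-17) - 477) = 1/(17/335 - 477) = 1/(-159778/335) = -335/159778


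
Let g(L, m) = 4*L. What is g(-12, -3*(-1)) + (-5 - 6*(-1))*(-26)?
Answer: -74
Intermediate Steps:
g(-12, -3*(-1)) + (-5 - 6*(-1))*(-26) = 4*(-12) + (-5 - 6*(-1))*(-26) = -48 + (-5 + 6)*(-26) = -48 + 1*(-26) = -48 - 26 = -74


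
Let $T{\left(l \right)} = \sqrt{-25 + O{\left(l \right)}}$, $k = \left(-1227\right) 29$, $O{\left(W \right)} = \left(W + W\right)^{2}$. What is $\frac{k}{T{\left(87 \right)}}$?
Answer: $- \frac{35583 \sqrt{179}}{2327} \approx -204.58$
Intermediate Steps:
$O{\left(W \right)} = 4 W^{2}$ ($O{\left(W \right)} = \left(2 W\right)^{2} = 4 W^{2}$)
$k = -35583$
$T{\left(l \right)} = \sqrt{-25 + 4 l^{2}}$
$\frac{k}{T{\left(87 \right)}} = - \frac{35583}{\sqrt{-25 + 4 \cdot 87^{2}}} = - \frac{35583}{\sqrt{-25 + 4 \cdot 7569}} = - \frac{35583}{\sqrt{-25 + 30276}} = - \frac{35583}{\sqrt{30251}} = - \frac{35583}{13 \sqrt{179}} = - 35583 \frac{\sqrt{179}}{2327} = - \frac{35583 \sqrt{179}}{2327}$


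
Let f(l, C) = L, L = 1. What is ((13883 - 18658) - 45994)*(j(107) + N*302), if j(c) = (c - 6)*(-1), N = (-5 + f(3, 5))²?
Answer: -240188139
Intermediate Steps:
f(l, C) = 1
N = 16 (N = (-5 + 1)² = (-4)² = 16)
j(c) = 6 - c (j(c) = (-6 + c)*(-1) = 6 - c)
((13883 - 18658) - 45994)*(j(107) + N*302) = ((13883 - 18658) - 45994)*((6 - 1*107) + 16*302) = (-4775 - 45994)*((6 - 107) + 4832) = -50769*(-101 + 4832) = -50769*4731 = -240188139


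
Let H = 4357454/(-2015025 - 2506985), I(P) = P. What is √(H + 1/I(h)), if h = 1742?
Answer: I*√14939698725047244590/3938670710 ≈ 0.98134*I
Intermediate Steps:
H = -2178727/2261005 (H = 4357454/(-4522010) = 4357454*(-1/4522010) = -2178727/2261005 ≈ -0.96361)
√(H + 1/I(h)) = √(-2178727/2261005 + 1/1742) = √(-3793081429/3938670710) = I*√14939698725047244590/3938670710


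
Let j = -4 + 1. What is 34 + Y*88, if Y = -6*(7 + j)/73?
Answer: 370/73 ≈ 5.0685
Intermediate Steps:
j = -3
Y = -24/73 (Y = -6*(7 - 3)/73 = -6*4*(1/73) = -24*1/73 = -24/73 ≈ -0.32877)
34 + Y*88 = 34 - 24/73*88 = 34 - 2112/73 = 370/73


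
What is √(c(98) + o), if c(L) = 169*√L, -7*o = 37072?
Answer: √(-5296 + 1183*√2) ≈ 60.191*I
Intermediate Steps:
o = -5296 (o = -⅐*37072 = -5296)
√(c(98) + o) = √(169*√98 - 5296) = √(169*(7*√2) - 5296) = √(1183*√2 - 5296) = √(-5296 + 1183*√2)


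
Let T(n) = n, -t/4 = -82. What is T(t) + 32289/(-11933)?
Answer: 3881735/11933 ≈ 325.29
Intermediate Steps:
t = 328 (t = -4*(-82) = 328)
T(t) + 32289/(-11933) = 328 + 32289/(-11933) = 328 + 32289*(-1/11933) = 328 - 32289/11933 = 3881735/11933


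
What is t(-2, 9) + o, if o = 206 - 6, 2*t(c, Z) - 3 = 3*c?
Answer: 397/2 ≈ 198.50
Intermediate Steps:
t(c, Z) = 3/2 + 3*c/2 (t(c, Z) = 3/2 + (3*c)/2 = 3/2 + 3*c/2)
o = 200
t(-2, 9) + o = (3/2 + (3/2)*(-2)) + 200 = (3/2 - 3) + 200 = -3/2 + 200 = 397/2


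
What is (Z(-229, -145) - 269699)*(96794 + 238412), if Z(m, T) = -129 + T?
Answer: -90496569438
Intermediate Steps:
(Z(-229, -145) - 269699)*(96794 + 238412) = ((-129 - 145) - 269699)*(96794 + 238412) = (-274 - 269699)*335206 = -269973*335206 = -90496569438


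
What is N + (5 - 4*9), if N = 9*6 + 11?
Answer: 34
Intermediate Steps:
N = 65 (N = 54 + 11 = 65)
N + (5 - 4*9) = 65 + (5 - 4*9) = 65 + (5 - 36) = 65 - 31 = 34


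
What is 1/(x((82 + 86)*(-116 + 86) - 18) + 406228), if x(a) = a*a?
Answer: 1/25989592 ≈ 3.8477e-8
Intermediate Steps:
x(a) = a**2
1/(x((82 + 86)*(-116 + 86) - 18) + 406228) = 1/(((82 + 86)*(-116 + 86) - 18)**2 + 406228) = 1/((168*(-30) - 18)**2 + 406228) = 1/((-5040 - 18)**2 + 406228) = 1/((-5058)**2 + 406228) = 1/(25583364 + 406228) = 1/25989592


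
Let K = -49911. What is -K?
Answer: 49911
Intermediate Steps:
-K = -1*(-49911) = 49911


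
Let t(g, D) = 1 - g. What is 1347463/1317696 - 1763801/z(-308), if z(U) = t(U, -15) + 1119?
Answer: -11383477183/9223872 ≈ -1234.1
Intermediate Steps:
z(U) = 1120 - U (z(U) = (1 - U) + 1119 = 1120 - U)
1347463/1317696 - 1763801/z(-308) = 1347463/1317696 - 1763801/(1120 - 1*(-308)) = 1347463*(1/1317696) - 1763801/(1120 + 308) = 1347463/1317696 - 1763801/1428 = 1347463/1317696 - 1763801*1/1428 = 1347463/1317696 - 103753/84 = -11383477183/9223872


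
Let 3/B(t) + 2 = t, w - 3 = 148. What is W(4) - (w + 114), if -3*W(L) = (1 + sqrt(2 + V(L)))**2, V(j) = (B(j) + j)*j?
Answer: -820/3 - 4*sqrt(6)/3 ≈ -276.60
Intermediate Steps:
w = 151 (w = 3 + 148 = 151)
B(t) = 3/(-2 + t)
V(j) = j*(j + 3/(-2 + j)) (V(j) = (3/(-2 + j) + j)*j = (j + 3/(-2 + j))*j = j*(j + 3/(-2 + j)))
W(L) = -(1 + sqrt(2 + L*(3 + L*(-2 + L))/(-2 + L)))**2/3
W(4) - (w + 114) = -(1 + sqrt((-4 + 2*4 + 4*(3 + 4*(-2 + 4)))/(-2 + 4)))**2/3 - (151 + 114) = -(1 + sqrt((-4 + 8 + 4*(3 + 4*2))/2))**2/3 - 1*265 = -(1 + sqrt((-4 + 8 + 4*(3 + 8))/2))**2/3 - 265 = -(1 + sqrt((-4 + 8 + 4*11)/2))**2/3 - 265 = -(1 + sqrt((-4 + 8 + 44)/2))**2/3 - 265 = -(1 + sqrt((1/2)*48))**2/3 - 265 = -(1 + sqrt(24))**2/3 - 265 = -(1 + 2*sqrt(6))**2/3 - 265 = -265 - (1 + 2*sqrt(6))**2/3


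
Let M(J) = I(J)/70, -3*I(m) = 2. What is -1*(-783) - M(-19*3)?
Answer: 82216/105 ≈ 783.01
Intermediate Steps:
I(m) = -⅔ (I(m) = -⅓*2 = -⅔)
M(J) = -1/105 (M(J) = -⅔/70 = -⅔*1/70 = -1/105)
-1*(-783) - M(-19*3) = -1*(-783) - 1*(-1/105) = 783 + 1/105 = 82216/105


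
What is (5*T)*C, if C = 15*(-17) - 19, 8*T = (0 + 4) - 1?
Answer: -2055/4 ≈ -513.75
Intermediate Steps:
T = 3/8 (T = ((0 + 4) - 1)/8 = (4 - 1)/8 = (⅛)*3 = 3/8 ≈ 0.37500)
C = -274 (C = -255 - 19 = -274)
(5*T)*C = (5*(3/8))*(-274) = (15/8)*(-274) = -2055/4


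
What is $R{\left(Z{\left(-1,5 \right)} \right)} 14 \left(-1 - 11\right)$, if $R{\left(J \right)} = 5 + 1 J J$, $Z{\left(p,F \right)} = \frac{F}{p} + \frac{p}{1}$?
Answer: $-6888$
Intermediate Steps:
$Z{\left(p,F \right)} = p + \frac{F}{p}$ ($Z{\left(p,F \right)} = \frac{F}{p} + p 1 = \frac{F}{p} + p = p + \frac{F}{p}$)
$R{\left(J \right)} = 5 + J^{2}$ ($R{\left(J \right)} = 5 + J J = 5 + J^{2}$)
$R{\left(Z{\left(-1,5 \right)} \right)} 14 \left(-1 - 11\right) = \left(5 + \left(-1 + \frac{5}{-1}\right)^{2}\right) 14 \left(-1 - 11\right) = \left(5 + \left(-1 + 5 \left(-1\right)\right)^{2}\right) 14 \left(-1 - 11\right) = \left(5 + \left(-1 - 5\right)^{2}\right) 14 \left(-12\right) = \left(5 + \left(-6\right)^{2}\right) 14 \left(-12\right) = \left(5 + 36\right) 14 \left(-12\right) = 41 \cdot 14 \left(-12\right) = 574 \left(-12\right) = -6888$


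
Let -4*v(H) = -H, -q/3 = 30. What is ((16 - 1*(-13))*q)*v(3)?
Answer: -3915/2 ≈ -1957.5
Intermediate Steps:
q = -90 (q = -3*30 = -90)
v(H) = H/4 (v(H) = -(-1)*H/4 = H/4)
((16 - 1*(-13))*q)*v(3) = ((16 - 1*(-13))*(-90))*((¼)*3) = ((16 + 13)*(-90))*(¾) = (29*(-90))*(¾) = -2610*¾ = -3915/2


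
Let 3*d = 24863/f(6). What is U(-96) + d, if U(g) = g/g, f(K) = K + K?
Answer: 24899/36 ≈ 691.64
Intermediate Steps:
f(K) = 2*K
U(g) = 1
d = 24863/36 (d = (24863/((2*6)))/3 = (24863/12)/3 = (24863*(1/12))/3 = (1/3)*(24863/12) = 24863/36 ≈ 690.64)
U(-96) + d = 1 + 24863/36 = 24899/36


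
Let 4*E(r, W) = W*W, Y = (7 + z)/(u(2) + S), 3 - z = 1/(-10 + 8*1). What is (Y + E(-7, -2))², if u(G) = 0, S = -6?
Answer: 9/16 ≈ 0.56250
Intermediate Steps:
z = 7/2 (z = 3 - 1/(-10 + 8*1) = 3 - 1/(-10 + 8) = 3 - 1/(-2) = 3 - 1*(-½) = 3 + ½ = 7/2 ≈ 3.5000)
Y = -7/4 (Y = (7 + 7/2)/(0 - 6) = (21/2)/(-6) = (21/2)*(-⅙) = -7/4 ≈ -1.7500)
E(r, W) = W²/4 (E(r, W) = (W*W)/4 = W²/4)
(Y + E(-7, -2))² = (-7/4 + (¼)*(-2)²)² = (-7/4 + (¼)*4)² = (-7/4 + 1)² = (-¾)² = 9/16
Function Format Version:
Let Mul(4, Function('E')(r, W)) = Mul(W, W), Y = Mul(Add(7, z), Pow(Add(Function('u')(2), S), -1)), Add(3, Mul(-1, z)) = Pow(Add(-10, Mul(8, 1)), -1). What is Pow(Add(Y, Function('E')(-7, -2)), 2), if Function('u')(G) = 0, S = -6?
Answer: Rational(9, 16) ≈ 0.56250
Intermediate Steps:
z = Rational(7, 2) (z = Add(3, Mul(-1, Pow(Add(-10, Mul(8, 1)), -1))) = Add(3, Mul(-1, Pow(Add(-10, 8), -1))) = Add(3, Mul(-1, Pow(-2, -1))) = Add(3, Mul(-1, Rational(-1, 2))) = Add(3, Rational(1, 2)) = Rational(7, 2) ≈ 3.5000)
Y = Rational(-7, 4) (Y = Mul(Add(7, Rational(7, 2)), Pow(Add(0, -6), -1)) = Mul(Rational(21, 2), Pow(-6, -1)) = Mul(Rational(21, 2), Rational(-1, 6)) = Rational(-7, 4) ≈ -1.7500)
Function('E')(r, W) = Mul(Rational(1, 4), Pow(W, 2)) (Function('E')(r, W) = Mul(Rational(1, 4), Mul(W, W)) = Mul(Rational(1, 4), Pow(W, 2)))
Pow(Add(Y, Function('E')(-7, -2)), 2) = Pow(Add(Rational(-7, 4), Mul(Rational(1, 4), Pow(-2, 2))), 2) = Pow(Add(Rational(-7, 4), Mul(Rational(1, 4), 4)), 2) = Pow(Add(Rational(-7, 4), 1), 2) = Pow(Rational(-3, 4), 2) = Rational(9, 16)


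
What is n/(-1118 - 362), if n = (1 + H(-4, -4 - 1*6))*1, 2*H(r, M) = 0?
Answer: -1/1480 ≈ -0.00067568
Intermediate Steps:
H(r, M) = 0 (H(r, M) = (1/2)*0 = 0)
n = 1 (n = (1 + 0)*1 = 1*1 = 1)
n/(-1118 - 362) = 1/(-1118 - 362) = 1/(-1480) = 1*(-1/1480) = -1/1480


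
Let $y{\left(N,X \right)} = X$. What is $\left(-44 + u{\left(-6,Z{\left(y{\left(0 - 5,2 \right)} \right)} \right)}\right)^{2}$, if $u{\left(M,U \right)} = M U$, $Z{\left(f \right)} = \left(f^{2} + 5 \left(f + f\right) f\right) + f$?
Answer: $102400$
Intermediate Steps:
$Z{\left(f \right)} = f + 11 f^{2}$ ($Z{\left(f \right)} = \left(f^{2} + 5 \cdot 2 f f\right) + f = \left(f^{2} + 10 f f\right) + f = \left(f^{2} + 10 f^{2}\right) + f = 11 f^{2} + f = f + 11 f^{2}$)
$\left(-44 + u{\left(-6,Z{\left(y{\left(0 - 5,2 \right)} \right)} \right)}\right)^{2} = \left(-44 - 6 \cdot 2 \left(1 + 11 \cdot 2\right)\right)^{2} = \left(-44 - 6 \cdot 2 \left(1 + 22\right)\right)^{2} = \left(-44 - 6 \cdot 2 \cdot 23\right)^{2} = \left(-44 - 276\right)^{2} = \left(-320\right)^{2} = 102400$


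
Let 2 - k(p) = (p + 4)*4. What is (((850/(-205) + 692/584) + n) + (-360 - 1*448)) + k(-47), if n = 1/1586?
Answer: -1511793925/2373449 ≈ -636.96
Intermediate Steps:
k(p) = -14 - 4*p (k(p) = 2 - (p + 4)*4 = 2 - (4 + p)*4 = 2 - (16 + 4*p) = 2 + (-16 - 4*p) = -14 - 4*p)
n = 1/1586 ≈ 0.00063052
(((850/(-205) + 692/584) + n) + (-360 - 1*448)) + k(-47) = (((850/(-205) + 692/584) + 1/1586) + (-360 - 1*448)) + (-14 - 4*(-47)) = (((850*(-1/205) + 692*(1/584)) + 1/1586) + (-360 - 448)) + (-14 + 188) = (((-170/41 + 173/146) + 1/1586) - 808) + 174 = ((-17727/5986 + 1/1586) - 808) + 174 = (-7027259/2373449 - 808) + 174 = -1924774051/2373449 + 174 = -1511793925/2373449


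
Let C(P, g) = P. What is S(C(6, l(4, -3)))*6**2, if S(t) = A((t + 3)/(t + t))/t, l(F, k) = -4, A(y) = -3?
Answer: -18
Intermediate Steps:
S(t) = -3/t
S(C(6, l(4, -3)))*6**2 = -3/6*6**2 = -3*1/6*36 = -1/2*36 = -18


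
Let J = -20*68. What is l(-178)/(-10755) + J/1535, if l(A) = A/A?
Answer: -2925667/3301785 ≈ -0.88609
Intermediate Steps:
J = -1360
l(A) = 1
l(-178)/(-10755) + J/1535 = 1/(-10755) - 1360/1535 = 1*(-1/10755) - 1360*1/1535 = -1/10755 - 272/307 = -2925667/3301785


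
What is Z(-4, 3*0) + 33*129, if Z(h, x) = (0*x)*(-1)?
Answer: 4257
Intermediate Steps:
Z(h, x) = 0 (Z(h, x) = 0*(-1) = 0)
Z(-4, 3*0) + 33*129 = 0 + 33*129 = 0 + 4257 = 4257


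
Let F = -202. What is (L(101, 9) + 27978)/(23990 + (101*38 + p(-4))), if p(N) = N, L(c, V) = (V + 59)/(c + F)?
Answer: 1412855/1405112 ≈ 1.0055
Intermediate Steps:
L(c, V) = (59 + V)/(-202 + c) (L(c, V) = (V + 59)/(c - 202) = (59 + V)/(-202 + c))
(L(101, 9) + 27978)/(23990 + (101*38 + p(-4))) = ((59 + 9)/(-202 + 101) + 27978)/(23990 + (101*38 - 4)) = (68/(-101) + 27978)/(23990 + (3838 - 4)) = (-1/101*68 + 27978)/(23990 + 3834) = (-68/101 + 27978)/27824 = (2825710/101)*(1/27824) = 1412855/1405112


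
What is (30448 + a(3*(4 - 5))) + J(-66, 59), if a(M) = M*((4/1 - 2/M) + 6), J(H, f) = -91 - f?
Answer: 30266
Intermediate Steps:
a(M) = M*(10 - 2/M) (a(M) = M*((4*1 - 2/M) + 6) = M*((4 - 2/M) + 6) = M*(10 - 2/M))
(30448 + a(3*(4 - 5))) + J(-66, 59) = (30448 + (-2 + 10*(3*(4 - 5)))) + (-91 - 1*59) = (30448 + (-2 + 10*(3*(-1)))) + (-91 - 59) = (30448 + (-2 + 10*(-3))) - 150 = (30448 + (-2 - 30)) - 150 = (30448 - 32) - 150 = 30416 - 150 = 30266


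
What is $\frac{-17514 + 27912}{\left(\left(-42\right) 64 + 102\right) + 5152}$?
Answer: $\frac{5199}{1283} \approx 4.0522$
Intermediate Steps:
$\frac{-17514 + 27912}{\left(\left(-42\right) 64 + 102\right) + 5152} = \frac{10398}{\left(-2688 + 102\right) + 5152} = \frac{10398}{-2586 + 5152} = \frac{10398}{2566} = 10398 \cdot \frac{1}{2566} = \frac{5199}{1283}$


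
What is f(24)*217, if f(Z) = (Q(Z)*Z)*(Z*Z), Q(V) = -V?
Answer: -71995392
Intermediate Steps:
f(Z) = -Z**4 (f(Z) = ((-Z)*Z)*(Z*Z) = (-Z**2)*Z**2 = -Z**4)
f(24)*217 = -1*24**4*217 = -1*331776*217 = -331776*217 = -71995392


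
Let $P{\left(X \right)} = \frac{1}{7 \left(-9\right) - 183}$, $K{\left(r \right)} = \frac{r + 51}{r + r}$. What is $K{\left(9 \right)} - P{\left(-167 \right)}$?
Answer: $\frac{821}{246} \approx 3.3374$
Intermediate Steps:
$K{\left(r \right)} = \frac{51 + r}{2 r}$
$P{\left(X \right)} = - \frac{1}{246}$ ($P{\left(X \right)} = \frac{1}{-63 - 183} = \frac{1}{-246} = - \frac{1}{246}$)
$K{\left(9 \right)} - P{\left(-167 \right)} = \frac{51 + 9}{2 \cdot 9} - - \frac{1}{246} = \frac{1}{2} \cdot \frac{1}{9} \cdot 60 + \frac{1}{246} = \frac{10}{3} + \frac{1}{246} = \frac{821}{246}$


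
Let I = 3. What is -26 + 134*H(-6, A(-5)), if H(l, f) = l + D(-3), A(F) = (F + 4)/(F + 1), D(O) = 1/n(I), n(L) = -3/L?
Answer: -964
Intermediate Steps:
D(O) = -1 (D(O) = 1/(-3/3) = 1/(-3*1/3) = 1/(-1) = -1)
A(F) = (4 + F)/(1 + F)
H(l, f) = -1 + l (H(l, f) = l - 1 = -1 + l)
-26 + 134*H(-6, A(-5)) = -26 + 134*(-1 - 6) = -26 + 134*(-7) = -26 - 938 = -964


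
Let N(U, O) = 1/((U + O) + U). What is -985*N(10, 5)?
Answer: -197/5 ≈ -39.400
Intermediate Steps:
N(U, O) = 1/(O + 2*U) (N(U, O) = 1/((O + U) + U) = 1/(O + 2*U))
-985*N(10, 5) = -985/(5 + 2*10) = -985/(5 + 20) = -985/25 = -985*1/25 = -197/5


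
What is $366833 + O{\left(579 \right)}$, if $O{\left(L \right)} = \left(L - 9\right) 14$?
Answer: $374813$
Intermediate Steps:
$O{\left(L \right)} = -126 + 14 L$ ($O{\left(L \right)} = \left(-9 + L\right) 14 = -126 + 14 L$)
$366833 + O{\left(579 \right)} = 366833 + \left(-126 + 14 \cdot 579\right) = 366833 + \left(-126 + 8106\right) = 366833 + 7980 = 374813$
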